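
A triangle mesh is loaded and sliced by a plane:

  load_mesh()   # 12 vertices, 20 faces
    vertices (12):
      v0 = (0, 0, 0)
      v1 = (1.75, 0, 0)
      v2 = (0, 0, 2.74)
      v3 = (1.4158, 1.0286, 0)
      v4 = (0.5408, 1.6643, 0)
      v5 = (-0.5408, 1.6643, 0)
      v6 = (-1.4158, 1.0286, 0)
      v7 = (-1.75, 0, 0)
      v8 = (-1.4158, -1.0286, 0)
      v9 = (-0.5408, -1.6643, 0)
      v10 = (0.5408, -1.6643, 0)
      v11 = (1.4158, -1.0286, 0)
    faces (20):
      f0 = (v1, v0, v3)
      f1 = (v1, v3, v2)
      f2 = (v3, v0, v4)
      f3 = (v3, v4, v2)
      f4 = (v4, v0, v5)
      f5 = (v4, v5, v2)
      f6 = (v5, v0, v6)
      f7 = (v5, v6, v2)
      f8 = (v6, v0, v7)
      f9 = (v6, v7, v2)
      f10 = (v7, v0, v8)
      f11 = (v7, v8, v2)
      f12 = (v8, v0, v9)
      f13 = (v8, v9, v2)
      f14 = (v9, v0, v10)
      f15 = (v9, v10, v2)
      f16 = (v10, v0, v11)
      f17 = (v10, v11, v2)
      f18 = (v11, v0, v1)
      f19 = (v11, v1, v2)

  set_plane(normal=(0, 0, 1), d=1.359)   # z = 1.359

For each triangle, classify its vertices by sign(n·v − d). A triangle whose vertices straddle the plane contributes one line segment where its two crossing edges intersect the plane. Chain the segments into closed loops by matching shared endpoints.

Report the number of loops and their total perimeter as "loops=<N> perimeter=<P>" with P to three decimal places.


Straddling triangles (10 of 20):
  (v1,v3,v2) [--+] → (0.713584, 0.518429, 1.359)–(0.882026, 0, 1.359)  len=0.5451
  (v3,v4,v2) [--+] → (0.272571, 0.838831, 1.359)–(0.713584, 0.518429, 1.359)  len=0.5451
  (v4,v5,v2) [--+] → (-0.272571, 0.838831, 1.359)–(0.272571, 0.838831, 1.359)  len=0.5451
  (v5,v6,v2) [--+] → (-0.713584, 0.518429, 1.359)–(-0.272571, 0.838831, 1.359)  len=0.5451
  (v6,v7,v2) [--+] → (-0.882026, 0, 1.359)–(-0.713584, 0.518429, 1.359)  len=0.5451
  (v7,v8,v2) [--+] → (-0.713584, -0.518429, 1.359)–(-0.882026, 0, 1.359)  len=0.5451
  (v8,v9,v2) [--+] → (-0.272571, -0.838831, 1.359)–(-0.713584, -0.518429, 1.359)  len=0.5451
  (v9,v10,v2) [--+] → (0.272571, -0.838831, 1.359)–(-0.272571, -0.838831, 1.359)  len=0.5451
  (v10,v11,v2) [--+] → (0.713584, -0.518429, 1.359)–(0.272571, -0.838831, 1.359)  len=0.5451
  (v11,v1,v2) [--+] → (0.882026, 0, 1.359)–(0.713584, -0.518429, 1.359)  len=0.5451

Chained into 1 loop(s):
  loop 1: 10 segments, perimeter = 5.4512
Total perimeter = 5.451

loops=1 perimeter=5.451


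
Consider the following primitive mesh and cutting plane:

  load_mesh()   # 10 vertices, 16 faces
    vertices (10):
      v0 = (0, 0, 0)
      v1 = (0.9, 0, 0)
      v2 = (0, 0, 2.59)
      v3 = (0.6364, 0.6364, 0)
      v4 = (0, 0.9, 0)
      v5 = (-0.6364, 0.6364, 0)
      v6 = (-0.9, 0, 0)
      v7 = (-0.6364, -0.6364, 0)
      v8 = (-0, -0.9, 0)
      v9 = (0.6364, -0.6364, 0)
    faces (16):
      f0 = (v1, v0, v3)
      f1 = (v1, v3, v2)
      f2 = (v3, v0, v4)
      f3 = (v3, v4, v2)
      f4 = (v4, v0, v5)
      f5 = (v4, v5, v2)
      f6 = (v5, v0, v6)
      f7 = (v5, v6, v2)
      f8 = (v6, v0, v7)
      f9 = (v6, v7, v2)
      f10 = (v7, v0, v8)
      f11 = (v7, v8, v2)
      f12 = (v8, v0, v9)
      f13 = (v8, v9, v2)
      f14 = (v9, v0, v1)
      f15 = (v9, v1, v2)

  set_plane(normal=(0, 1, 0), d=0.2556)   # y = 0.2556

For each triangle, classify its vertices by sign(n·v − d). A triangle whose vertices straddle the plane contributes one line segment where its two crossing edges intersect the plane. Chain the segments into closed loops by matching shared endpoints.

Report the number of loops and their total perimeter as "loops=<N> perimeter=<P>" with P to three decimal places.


Straddling triangles (8 of 16):
  (v1,v0,v3) [--+] → (0.2556, 0.2556, 0)–(0.794129, 0.2556, 0)  len=0.5385
  (v1,v3,v2) [-+-] → (0.794129, 0.2556, 0)–(0.2556, 0.2556, 1.54977)  len=1.6407
  (v3,v0,v4) [+-+] → (0.2556, 0.2556, 0)–(0, 0.2556, 0)  len=0.2556
  (v3,v4,v2) [++-] → (0, 0.2556, 1.85444)–(0.2556, 0.2556, 1.54977)  len=0.3977
  (v4,v0,v5) [+-+] → (0, 0.2556, 0)–(-0.2556, 0.2556, 0)  len=0.2556
  (v4,v5,v2) [++-] → (-0.2556, 0.2556, 1.54977)–(0, 0.2556, 1.85444)  len=0.3977
  (v5,v0,v6) [+--] → (-0.2556, 0.2556, 0)–(-0.794129, 0.2556, 0)  len=0.5385
  (v5,v6,v2) [+--] → (-0.794129, 0.2556, 0)–(-0.2556, 0.2556, 1.54977)  len=1.6407

Chained into 1 loop(s):
  loop 1: 8 segments, perimeter = 5.6650
Total perimeter = 5.665

loops=1 perimeter=5.665


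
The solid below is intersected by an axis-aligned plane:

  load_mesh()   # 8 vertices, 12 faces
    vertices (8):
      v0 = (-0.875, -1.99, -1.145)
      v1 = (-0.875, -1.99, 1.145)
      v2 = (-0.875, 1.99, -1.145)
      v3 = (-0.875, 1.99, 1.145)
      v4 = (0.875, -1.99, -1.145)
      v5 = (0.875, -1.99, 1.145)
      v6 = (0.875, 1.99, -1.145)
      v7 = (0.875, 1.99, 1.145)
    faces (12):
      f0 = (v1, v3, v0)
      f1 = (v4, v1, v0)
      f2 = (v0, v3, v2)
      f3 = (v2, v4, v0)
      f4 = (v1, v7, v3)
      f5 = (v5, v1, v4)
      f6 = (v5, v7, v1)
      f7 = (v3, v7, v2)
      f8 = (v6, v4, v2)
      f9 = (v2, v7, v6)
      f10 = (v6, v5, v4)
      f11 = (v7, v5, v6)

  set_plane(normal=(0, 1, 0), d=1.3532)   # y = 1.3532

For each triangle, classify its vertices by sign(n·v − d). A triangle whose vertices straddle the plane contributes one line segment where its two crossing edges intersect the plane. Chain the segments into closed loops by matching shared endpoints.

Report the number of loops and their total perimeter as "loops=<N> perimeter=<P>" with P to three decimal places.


loops=1 perimeter=8.080

Straddling triangles (8 of 12):
  (v1,v3,v0) [-+-] → (-0.875, 1.3532, 1.145)–(-0.875, 1.3532, 0.7786)  len=0.3664
  (v0,v3,v2) [-++] → (-0.875, 1.3532, 0.7786)–(-0.875, 1.3532, -1.145)  len=1.9236
  (v2,v4,v0) [+--] → (-0.595, 1.3532, -1.145)–(-0.875, 1.3532, -1.145)  len=0.2800
  (v1,v7,v3) [-++] → (0.595, 1.3532, 1.145)–(-0.875, 1.3532, 1.145)  len=1.4700
  (v5,v7,v1) [-+-] → (0.875, 1.3532, 1.145)–(0.595, 1.3532, 1.145)  len=0.2800
  (v6,v4,v2) [+-+] → (0.875, 1.3532, -1.145)–(-0.595, 1.3532, -1.145)  len=1.4700
  (v6,v5,v4) [+--] → (0.875, 1.3532, -0.7786)–(0.875, 1.3532, -1.145)  len=0.3664
  (v7,v5,v6) [+-+] → (0.875, 1.3532, 1.145)–(0.875, 1.3532, -0.7786)  len=1.9236

Chained into 1 loop(s):
  loop 1: 8 segments, perimeter = 8.0800
Total perimeter = 8.080


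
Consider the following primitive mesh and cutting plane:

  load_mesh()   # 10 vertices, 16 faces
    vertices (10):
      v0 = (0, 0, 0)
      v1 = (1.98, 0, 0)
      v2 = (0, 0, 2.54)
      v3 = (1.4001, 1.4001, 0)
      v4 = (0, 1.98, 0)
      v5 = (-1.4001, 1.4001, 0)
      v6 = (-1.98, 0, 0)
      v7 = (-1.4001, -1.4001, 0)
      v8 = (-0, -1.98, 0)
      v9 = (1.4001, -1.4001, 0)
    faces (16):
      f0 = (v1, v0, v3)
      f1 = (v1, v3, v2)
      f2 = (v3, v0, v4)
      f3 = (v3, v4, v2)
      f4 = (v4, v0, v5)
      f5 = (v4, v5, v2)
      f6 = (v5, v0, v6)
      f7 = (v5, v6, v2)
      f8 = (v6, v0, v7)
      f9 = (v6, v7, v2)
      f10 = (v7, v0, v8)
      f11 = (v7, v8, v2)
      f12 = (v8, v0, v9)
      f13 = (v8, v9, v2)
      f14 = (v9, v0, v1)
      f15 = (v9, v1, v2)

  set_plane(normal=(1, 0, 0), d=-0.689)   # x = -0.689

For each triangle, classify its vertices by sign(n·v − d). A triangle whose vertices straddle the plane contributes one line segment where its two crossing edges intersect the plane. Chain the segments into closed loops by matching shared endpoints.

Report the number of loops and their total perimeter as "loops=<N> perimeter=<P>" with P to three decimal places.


Straddling triangles (8 of 16):
  (v4,v0,v5) [++-] → (-0.689, 0.689, 0)–(-0.689, 1.69463, 0)  len=1.0056
  (v4,v5,v2) [+-+] → (-0.689, 1.69463, 0)–(-0.689, 0.689, 1.29005)  len=1.6357
  (v5,v0,v6) [-+-] → (-0.689, 0.689, 0)–(-0.689, 0, 0)  len=0.6890
  (v5,v6,v2) [--+] → (-0.689, 0, 1.65613)–(-0.689, 0.689, 1.29005)  len=0.7802
  (v6,v0,v7) [-+-] → (-0.689, 0, 0)–(-0.689, -0.689, 0)  len=0.6890
  (v6,v7,v2) [--+] → (-0.689, -0.689, 1.29005)–(-0.689, 0, 1.65613)  len=0.7802
  (v7,v0,v8) [-++] → (-0.689, -0.689, 0)–(-0.689, -1.69463, 0)  len=1.0056
  (v7,v8,v2) [-++] → (-0.689, -1.69463, 0)–(-0.689, -0.689, 1.29005)  len=1.6357

Chained into 1 loop(s):
  loop 1: 8 segments, perimeter = 8.2211
Total perimeter = 8.221

loops=1 perimeter=8.221


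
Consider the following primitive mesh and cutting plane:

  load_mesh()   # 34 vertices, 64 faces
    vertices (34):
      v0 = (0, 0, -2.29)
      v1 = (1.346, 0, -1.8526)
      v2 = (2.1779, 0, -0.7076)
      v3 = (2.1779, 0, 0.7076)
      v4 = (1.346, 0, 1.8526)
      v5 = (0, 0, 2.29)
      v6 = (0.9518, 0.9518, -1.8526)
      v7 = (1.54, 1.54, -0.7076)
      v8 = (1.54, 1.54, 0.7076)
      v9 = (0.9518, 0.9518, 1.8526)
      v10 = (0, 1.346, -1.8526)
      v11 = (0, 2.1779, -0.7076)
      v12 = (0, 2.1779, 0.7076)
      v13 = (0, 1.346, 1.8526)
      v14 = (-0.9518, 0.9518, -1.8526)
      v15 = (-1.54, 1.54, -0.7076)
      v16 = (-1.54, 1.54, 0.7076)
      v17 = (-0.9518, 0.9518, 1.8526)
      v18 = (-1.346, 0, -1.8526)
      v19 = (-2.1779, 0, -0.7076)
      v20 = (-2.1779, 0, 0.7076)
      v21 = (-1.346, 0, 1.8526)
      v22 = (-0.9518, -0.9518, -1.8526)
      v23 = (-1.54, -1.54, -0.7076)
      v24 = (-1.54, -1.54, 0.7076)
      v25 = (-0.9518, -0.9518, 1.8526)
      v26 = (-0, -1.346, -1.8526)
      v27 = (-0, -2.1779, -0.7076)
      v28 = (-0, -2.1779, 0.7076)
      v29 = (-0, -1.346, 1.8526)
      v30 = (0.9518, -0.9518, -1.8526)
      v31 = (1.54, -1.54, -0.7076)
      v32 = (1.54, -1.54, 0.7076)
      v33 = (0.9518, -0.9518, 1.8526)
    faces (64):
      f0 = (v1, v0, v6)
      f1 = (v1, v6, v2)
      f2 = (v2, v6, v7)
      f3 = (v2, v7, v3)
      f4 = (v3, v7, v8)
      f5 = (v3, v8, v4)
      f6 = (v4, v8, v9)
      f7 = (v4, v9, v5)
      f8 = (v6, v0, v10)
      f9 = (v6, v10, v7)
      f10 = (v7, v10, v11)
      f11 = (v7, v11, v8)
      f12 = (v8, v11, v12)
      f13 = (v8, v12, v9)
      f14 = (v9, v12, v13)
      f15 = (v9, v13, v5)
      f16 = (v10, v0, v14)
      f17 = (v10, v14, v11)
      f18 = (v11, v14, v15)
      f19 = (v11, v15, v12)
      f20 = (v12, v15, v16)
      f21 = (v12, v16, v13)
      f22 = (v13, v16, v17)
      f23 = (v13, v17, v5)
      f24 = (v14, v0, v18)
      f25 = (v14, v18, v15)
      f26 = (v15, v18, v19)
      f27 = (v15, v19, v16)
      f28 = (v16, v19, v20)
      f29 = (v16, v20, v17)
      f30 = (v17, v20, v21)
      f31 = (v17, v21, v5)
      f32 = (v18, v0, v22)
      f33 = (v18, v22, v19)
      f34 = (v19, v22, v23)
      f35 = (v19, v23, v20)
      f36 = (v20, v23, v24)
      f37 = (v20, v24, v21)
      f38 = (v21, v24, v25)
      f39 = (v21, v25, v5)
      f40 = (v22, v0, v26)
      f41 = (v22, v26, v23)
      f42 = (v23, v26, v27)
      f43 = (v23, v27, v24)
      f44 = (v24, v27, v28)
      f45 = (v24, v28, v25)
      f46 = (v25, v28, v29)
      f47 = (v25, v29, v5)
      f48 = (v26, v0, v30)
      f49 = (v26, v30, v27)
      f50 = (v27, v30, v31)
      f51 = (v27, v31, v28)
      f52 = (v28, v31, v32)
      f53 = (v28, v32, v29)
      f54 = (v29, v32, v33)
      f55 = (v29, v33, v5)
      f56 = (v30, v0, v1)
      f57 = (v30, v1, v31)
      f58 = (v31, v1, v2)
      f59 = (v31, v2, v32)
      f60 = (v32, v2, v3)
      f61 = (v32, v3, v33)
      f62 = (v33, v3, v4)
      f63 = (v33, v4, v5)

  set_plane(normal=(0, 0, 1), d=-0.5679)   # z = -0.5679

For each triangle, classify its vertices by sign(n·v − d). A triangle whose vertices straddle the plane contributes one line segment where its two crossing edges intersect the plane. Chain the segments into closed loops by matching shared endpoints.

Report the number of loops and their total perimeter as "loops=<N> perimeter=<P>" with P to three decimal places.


Straddling triangles (16 of 64):
  (v2,v7,v3) [--+] → (1.60297, 1.38798, -0.5679)–(2.1779, 0, -0.5679)  len=1.5023
  (v3,v7,v8) [+-+] → (1.60297, 1.38798, -0.5679)–(1.54, 1.54, -0.5679)  len=0.1645
  (v7,v11,v8) [--+] → (0.15202, 2.11493, -0.5679)–(1.54, 1.54, -0.5679)  len=1.5023
  (v8,v11,v12) [+-+] → (0.15202, 2.11493, -0.5679)–(0, 2.1779, -0.5679)  len=0.1645
  (v11,v15,v12) [--+] → (-1.38798, 1.60297, -0.5679)–(0, 2.1779, -0.5679)  len=1.5023
  (v12,v15,v16) [+-+] → (-1.38798, 1.60297, -0.5679)–(-1.54, 1.54, -0.5679)  len=0.1645
  (v15,v19,v16) [--+] → (-2.11493, 0.15202, -0.5679)–(-1.54, 1.54, -0.5679)  len=1.5023
  (v16,v19,v20) [+-+] → (-2.11493, 0.15202, -0.5679)–(-2.1779, 0, -0.5679)  len=0.1645
  (v19,v23,v20) [--+] → (-1.60297, -1.38798, -0.5679)–(-2.1779, 0, -0.5679)  len=1.5023
  (v20,v23,v24) [+-+] → (-1.60297, -1.38798, -0.5679)–(-1.54, -1.54, -0.5679)  len=0.1645
  (v23,v27,v24) [--+] → (-0.15202, -2.11493, -0.5679)–(-1.54, -1.54, -0.5679)  len=1.5023
  (v24,v27,v28) [+-+] → (-0.15202, -2.11493, -0.5679)–(0, -2.1779, -0.5679)  len=0.1645
  (v27,v31,v28) [--+] → (1.38798, -1.60297, -0.5679)–(0, -2.1779, -0.5679)  len=1.5023
  (v28,v31,v32) [+-+] → (1.38798, -1.60297, -0.5679)–(1.54, -1.54, -0.5679)  len=0.1645
  (v31,v2,v32) [--+] → (2.11493, -0.15202, -0.5679)–(1.54, -1.54, -0.5679)  len=1.5023
  (v32,v2,v3) [+-+] → (2.11493, -0.15202, -0.5679)–(2.1779, 0, -0.5679)  len=0.1645

Chained into 1 loop(s):
  loop 1: 16 segments, perimeter = 13.3351
Total perimeter = 13.335

loops=1 perimeter=13.335


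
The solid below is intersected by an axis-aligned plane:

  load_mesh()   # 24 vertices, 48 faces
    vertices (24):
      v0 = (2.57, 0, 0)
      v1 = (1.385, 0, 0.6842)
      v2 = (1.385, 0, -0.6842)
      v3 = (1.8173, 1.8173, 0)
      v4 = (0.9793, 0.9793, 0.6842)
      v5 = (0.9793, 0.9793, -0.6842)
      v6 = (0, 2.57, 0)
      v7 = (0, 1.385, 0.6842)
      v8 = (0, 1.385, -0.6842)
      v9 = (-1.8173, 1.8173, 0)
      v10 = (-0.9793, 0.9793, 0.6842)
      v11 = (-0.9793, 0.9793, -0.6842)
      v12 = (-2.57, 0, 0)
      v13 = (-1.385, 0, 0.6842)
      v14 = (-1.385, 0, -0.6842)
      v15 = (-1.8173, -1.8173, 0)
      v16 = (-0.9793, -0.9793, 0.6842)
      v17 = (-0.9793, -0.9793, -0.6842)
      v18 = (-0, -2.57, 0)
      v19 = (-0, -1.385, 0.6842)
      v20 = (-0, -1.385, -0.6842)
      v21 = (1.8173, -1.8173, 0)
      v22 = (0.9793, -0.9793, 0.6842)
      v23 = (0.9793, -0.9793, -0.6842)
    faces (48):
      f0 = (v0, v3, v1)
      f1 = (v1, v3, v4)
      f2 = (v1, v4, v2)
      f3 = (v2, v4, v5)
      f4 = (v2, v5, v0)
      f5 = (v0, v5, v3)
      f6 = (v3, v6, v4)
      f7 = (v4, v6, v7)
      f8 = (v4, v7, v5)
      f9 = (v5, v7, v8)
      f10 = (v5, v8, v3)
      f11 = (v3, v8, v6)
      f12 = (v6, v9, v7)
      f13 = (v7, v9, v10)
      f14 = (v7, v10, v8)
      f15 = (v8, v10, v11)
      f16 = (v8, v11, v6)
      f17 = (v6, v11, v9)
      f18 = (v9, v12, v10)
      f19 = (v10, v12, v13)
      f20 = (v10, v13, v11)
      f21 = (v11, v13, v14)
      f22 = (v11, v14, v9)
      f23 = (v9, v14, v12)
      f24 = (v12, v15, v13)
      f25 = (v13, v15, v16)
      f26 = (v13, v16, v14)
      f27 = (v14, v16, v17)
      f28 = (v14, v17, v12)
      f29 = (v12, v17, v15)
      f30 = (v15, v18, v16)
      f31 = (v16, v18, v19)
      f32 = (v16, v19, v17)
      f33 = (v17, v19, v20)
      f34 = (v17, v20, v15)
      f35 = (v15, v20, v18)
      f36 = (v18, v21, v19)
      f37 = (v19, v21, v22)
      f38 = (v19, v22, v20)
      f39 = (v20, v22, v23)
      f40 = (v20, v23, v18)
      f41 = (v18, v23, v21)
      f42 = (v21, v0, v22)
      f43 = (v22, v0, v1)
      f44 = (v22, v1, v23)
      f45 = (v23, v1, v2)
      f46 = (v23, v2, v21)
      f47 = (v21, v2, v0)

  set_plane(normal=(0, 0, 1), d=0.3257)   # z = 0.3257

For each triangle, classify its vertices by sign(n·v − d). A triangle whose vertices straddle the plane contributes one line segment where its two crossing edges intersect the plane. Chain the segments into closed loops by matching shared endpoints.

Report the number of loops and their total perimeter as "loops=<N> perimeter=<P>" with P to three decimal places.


Straddling triangles (32 of 48):
  (v0,v3,v1) [--+] → (1.61151, 0.95221, 0.3257)–(2.0059, 0, 0.3257)  len=1.0307
  (v1,v3,v4) [+-+] → (1.61151, 0.95221, 0.3257)–(1.41839, 1.41839, 0.3257)  len=0.5046
  (v1,v4,v2) [++-] → (1.08559, 0.722738, 0.3257)–(1.385, 0, 0.3257)  len=0.7823
  (v2,v4,v5) [-+-] → (1.08559, 0.722738, 0.3257)–(0.9793, 0.9793, 0.3257)  len=0.2777
  (v3,v6,v4) [--+] → (0.466177, 1.81278, 0.3257)–(1.41839, 1.41839, 0.3257)  len=1.0307
  (v4,v6,v7) [+-+] → (0.466177, 1.81278, 0.3257)–(0, 2.0059, 0.3257)  len=0.5046
  (v4,v7,v5) [++-] → (0.256562, 1.27871, 0.3257)–(0.9793, 0.9793, 0.3257)  len=0.7823
  (v5,v7,v8) [-+-] → (0.256562, 1.27871, 0.3257)–(0, 1.385, 0.3257)  len=0.2777
  (v6,v9,v7) [--+] → (-0.95221, 1.61151, 0.3257)–(0, 2.0059, 0.3257)  len=1.0307
  (v7,v9,v10) [+-+] → (-0.95221, 1.61151, 0.3257)–(-1.41839, 1.41839, 0.3257)  len=0.5046
  (v7,v10,v8) [++-] → (-0.722738, 1.08559, 0.3257)–(0, 1.385, 0.3257)  len=0.7823
  (v8,v10,v11) [-+-] → (-0.722738, 1.08559, 0.3257)–(-0.9793, 0.9793, 0.3257)  len=0.2777
  (v9,v12,v10) [--+] → (-1.81278, 0.466177, 0.3257)–(-1.41839, 1.41839, 0.3257)  len=1.0307
  (v10,v12,v13) [+-+] → (-1.81278, 0.466177, 0.3257)–(-2.0059, 0, 0.3257)  len=0.5046
  (v10,v13,v11) [++-] → (-1.27871, 0.256562, 0.3257)–(-0.9793, 0.9793, 0.3257)  len=0.7823
  (v11,v13,v14) [-+-] → (-1.27871, 0.256562, 0.3257)–(-1.385, 0, 0.3257)  len=0.2777
  (v12,v15,v13) [--+] → (-1.61151, -0.95221, 0.3257)–(-2.0059, 0, 0.3257)  len=1.0307
  (v13,v15,v16) [+-+] → (-1.61151, -0.95221, 0.3257)–(-1.41839, -1.41839, 0.3257)  len=0.5046
  (v13,v16,v14) [++-] → (-1.08559, -0.722738, 0.3257)–(-1.385, 0, 0.3257)  len=0.7823
  (v14,v16,v17) [-+-] → (-1.08559, -0.722738, 0.3257)–(-0.9793, -0.9793, 0.3257)  len=0.2777
  (v15,v18,v16) [--+] → (-0.466177, -1.81278, 0.3257)–(-1.41839, -1.41839, 0.3257)  len=1.0307
  (v16,v18,v19) [+-+] → (-0.466177, -1.81278, 0.3257)–(0, -2.0059, 0.3257)  len=0.5046
  (v16,v19,v17) [++-] → (-0.256562, -1.27871, 0.3257)–(-0.9793, -0.9793, 0.3257)  len=0.7823
  (v17,v19,v20) [-+-] → (-0.256562, -1.27871, 0.3257)–(0, -1.385, 0.3257)  len=0.2777
  (v18,v21,v19) [--+] → (0.95221, -1.61151, 0.3257)–(0, -2.0059, 0.3257)  len=1.0307
  (v19,v21,v22) [+-+] → (0.95221, -1.61151, 0.3257)–(1.41839, -1.41839, 0.3257)  len=0.5046
  (v19,v22,v20) [++-] → (0.722738, -1.08559, 0.3257)–(0, -1.385, 0.3257)  len=0.7823
  (v20,v22,v23) [-+-] → (0.722738, -1.08559, 0.3257)–(0.9793, -0.9793, 0.3257)  len=0.2777
  (v21,v0,v22) [--+] → (1.81278, -0.466177, 0.3257)–(1.41839, -1.41839, 0.3257)  len=1.0307
  (v22,v0,v1) [+-+] → (1.81278, -0.466177, 0.3257)–(2.0059, 0, 0.3257)  len=0.5046
  (v22,v1,v23) [++-] → (1.27871, -0.256562, 0.3257)–(0.9793, -0.9793, 0.3257)  len=0.7823
  (v23,v1,v2) [-+-] → (1.27871, -0.256562, 0.3257)–(1.385, 0, 0.3257)  len=0.2777

Chained into 2 loop(s):
  loop 1: 16 segments, perimeter = 12.2820
  loop 2: 16 segments, perimeter = 8.4801
Total perimeter = 20.762

loops=2 perimeter=20.762


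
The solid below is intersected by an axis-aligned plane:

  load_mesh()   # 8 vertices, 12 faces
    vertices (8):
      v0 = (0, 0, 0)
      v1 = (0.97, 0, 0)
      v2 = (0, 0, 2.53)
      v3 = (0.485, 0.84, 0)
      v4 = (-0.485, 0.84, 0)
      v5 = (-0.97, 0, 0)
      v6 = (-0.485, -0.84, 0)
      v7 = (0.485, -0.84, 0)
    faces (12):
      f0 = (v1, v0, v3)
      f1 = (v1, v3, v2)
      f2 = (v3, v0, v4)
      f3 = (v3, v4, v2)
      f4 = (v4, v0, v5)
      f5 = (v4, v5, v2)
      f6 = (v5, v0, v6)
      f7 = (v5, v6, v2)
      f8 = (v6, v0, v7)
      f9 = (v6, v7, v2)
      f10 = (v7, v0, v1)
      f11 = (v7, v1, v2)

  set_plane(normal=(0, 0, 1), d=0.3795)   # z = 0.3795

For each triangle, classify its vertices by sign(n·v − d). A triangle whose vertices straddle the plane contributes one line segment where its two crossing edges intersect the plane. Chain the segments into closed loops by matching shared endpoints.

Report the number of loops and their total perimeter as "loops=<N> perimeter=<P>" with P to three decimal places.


Straddling triangles (6 of 12):
  (v1,v3,v2) [--+] → (0.41225, 0.714, 0.3795)–(0.8245, 0, 0.3795)  len=0.8245
  (v3,v4,v2) [--+] → (-0.41225, 0.714, 0.3795)–(0.41225, 0.714, 0.3795)  len=0.8245
  (v4,v5,v2) [--+] → (-0.8245, 0, 0.3795)–(-0.41225, 0.714, 0.3795)  len=0.8245
  (v5,v6,v2) [--+] → (-0.41225, -0.714, 0.3795)–(-0.8245, 0, 0.3795)  len=0.8245
  (v6,v7,v2) [--+] → (0.41225, -0.714, 0.3795)–(-0.41225, -0.714, 0.3795)  len=0.8245
  (v7,v1,v2) [--+] → (0.8245, 0, 0.3795)–(0.41225, -0.714, 0.3795)  len=0.8245

Chained into 1 loop(s):
  loop 1: 6 segments, perimeter = 4.9469
Total perimeter = 4.947

loops=1 perimeter=4.947


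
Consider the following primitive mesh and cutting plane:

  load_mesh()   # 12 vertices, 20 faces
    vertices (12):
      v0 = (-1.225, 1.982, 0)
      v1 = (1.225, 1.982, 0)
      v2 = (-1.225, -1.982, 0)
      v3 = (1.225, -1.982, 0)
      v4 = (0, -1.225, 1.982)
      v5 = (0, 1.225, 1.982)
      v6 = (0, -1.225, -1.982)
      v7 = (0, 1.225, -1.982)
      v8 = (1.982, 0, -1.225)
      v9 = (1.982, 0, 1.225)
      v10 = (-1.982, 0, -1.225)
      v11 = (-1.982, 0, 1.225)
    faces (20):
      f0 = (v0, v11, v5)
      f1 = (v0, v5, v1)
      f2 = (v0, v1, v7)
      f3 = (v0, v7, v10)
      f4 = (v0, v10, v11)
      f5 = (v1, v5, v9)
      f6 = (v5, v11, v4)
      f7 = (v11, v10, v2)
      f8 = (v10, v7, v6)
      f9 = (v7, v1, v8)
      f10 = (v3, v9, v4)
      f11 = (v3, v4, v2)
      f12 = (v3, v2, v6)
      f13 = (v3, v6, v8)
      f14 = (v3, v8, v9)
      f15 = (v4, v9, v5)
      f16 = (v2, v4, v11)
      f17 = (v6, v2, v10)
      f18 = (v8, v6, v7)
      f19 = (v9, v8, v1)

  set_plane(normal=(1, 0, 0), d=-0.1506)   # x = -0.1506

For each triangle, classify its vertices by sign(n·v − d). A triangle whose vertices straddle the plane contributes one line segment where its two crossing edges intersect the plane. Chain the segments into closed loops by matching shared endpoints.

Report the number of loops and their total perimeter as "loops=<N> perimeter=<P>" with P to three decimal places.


loops=1 perimeter=13.024

Straddling triangles (10 of 20):
  (v0,v11,v5) [--+] → (-0.1506, 1.13192, 1.92448)–(-0.1506, 1.31806, 1.73834)  len=0.2632
  (v0,v5,v1) [-++] → (-0.1506, 1.31806, 1.73834)–(-0.1506, 1.982, 0)  len=1.8608
  (v0,v1,v7) [-++] → (-0.1506, 1.982, 0)–(-0.1506, 1.31806, -1.73834)  len=1.8608
  (v0,v7,v10) [-+-] → (-0.1506, 1.31806, -1.73834)–(-0.1506, 1.13192, -1.92448)  len=0.2632
  (v5,v11,v4) [+-+] → (-0.1506, 1.13192, 1.92448)–(-0.1506, -1.13192, 1.92448)  len=2.2638
  (v10,v7,v6) [-++] → (-0.1506, 1.13192, -1.92448)–(-0.1506, -1.13192, -1.92448)  len=2.2638
  (v3,v4,v2) [++-] → (-0.1506, -1.31806, 1.73834)–(-0.1506, -1.982, 0)  len=1.8608
  (v3,v2,v6) [+-+] → (-0.1506, -1.982, 0)–(-0.1506, -1.31806, -1.73834)  len=1.8608
  (v2,v4,v11) [-+-] → (-0.1506, -1.31806, 1.73834)–(-0.1506, -1.13192, 1.92448)  len=0.2632
  (v6,v2,v10) [+--] → (-0.1506, -1.31806, -1.73834)–(-0.1506, -1.13192, -1.92448)  len=0.2632

Chained into 1 loop(s):
  loop 1: 10 segments, perimeter = 13.0239
Total perimeter = 13.024


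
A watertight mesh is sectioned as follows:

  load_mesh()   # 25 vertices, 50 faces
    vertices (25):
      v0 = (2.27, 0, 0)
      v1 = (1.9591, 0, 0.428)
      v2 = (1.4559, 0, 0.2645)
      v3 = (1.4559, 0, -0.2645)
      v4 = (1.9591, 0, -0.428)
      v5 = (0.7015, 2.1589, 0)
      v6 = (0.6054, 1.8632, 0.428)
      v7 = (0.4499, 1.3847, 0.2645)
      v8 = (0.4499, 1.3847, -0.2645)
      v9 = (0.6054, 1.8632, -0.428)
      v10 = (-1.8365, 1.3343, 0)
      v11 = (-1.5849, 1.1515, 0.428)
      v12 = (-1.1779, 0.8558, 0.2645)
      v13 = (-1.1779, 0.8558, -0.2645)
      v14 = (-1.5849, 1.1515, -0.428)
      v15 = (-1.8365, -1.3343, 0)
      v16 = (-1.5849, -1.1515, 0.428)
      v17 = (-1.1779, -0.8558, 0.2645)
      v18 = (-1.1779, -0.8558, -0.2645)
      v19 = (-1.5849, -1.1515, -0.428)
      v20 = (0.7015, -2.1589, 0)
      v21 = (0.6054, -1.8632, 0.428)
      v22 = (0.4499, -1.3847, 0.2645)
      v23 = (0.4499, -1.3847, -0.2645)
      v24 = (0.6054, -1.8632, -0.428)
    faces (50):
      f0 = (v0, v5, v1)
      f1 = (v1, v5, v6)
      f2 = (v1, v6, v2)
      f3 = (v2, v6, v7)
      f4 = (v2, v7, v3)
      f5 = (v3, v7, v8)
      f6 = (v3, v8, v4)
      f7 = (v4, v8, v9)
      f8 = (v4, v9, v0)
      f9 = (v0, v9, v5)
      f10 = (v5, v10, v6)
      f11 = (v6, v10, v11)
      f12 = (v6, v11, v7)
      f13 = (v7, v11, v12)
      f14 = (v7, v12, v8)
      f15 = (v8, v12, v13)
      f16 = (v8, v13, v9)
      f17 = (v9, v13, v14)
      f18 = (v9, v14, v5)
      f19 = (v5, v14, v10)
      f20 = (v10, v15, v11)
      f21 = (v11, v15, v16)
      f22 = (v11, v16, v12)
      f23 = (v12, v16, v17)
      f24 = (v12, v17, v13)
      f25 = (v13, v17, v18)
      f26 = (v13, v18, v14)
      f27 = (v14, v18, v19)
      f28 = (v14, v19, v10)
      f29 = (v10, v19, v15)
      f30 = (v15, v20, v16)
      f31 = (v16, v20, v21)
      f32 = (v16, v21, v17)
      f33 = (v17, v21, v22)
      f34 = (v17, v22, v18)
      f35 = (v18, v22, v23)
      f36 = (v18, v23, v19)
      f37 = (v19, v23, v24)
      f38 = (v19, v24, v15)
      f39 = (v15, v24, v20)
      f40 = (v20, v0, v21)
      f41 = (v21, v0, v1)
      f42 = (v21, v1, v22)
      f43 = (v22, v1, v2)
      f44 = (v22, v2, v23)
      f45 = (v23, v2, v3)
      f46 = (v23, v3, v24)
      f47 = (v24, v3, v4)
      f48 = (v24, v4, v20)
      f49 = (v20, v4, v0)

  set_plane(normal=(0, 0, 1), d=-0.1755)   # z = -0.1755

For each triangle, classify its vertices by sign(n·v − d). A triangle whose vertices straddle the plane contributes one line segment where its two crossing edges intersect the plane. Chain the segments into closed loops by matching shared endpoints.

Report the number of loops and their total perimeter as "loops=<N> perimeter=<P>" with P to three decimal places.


loops=2 perimeter=21.151

Straddling triangles (20 of 50):
  (v2,v7,v3) [++-] → (1.28665, 0.232965, -0.1755)–(1.4559, 0, -0.1755)  len=0.2880
  (v3,v7,v8) [-+-] → (1.28665, 0.232965, -0.1755)–(0.4499, 1.3847, -0.1755)  len=1.4236
  (v4,v9,v0) [--+] → (1.58744, 0.763999, -0.1755)–(2.14252, 0, -0.1755)  len=0.9444
  (v0,v9,v5) [+-+] → (1.58744, 0.763999, -0.1755)–(0.662095, 2.03765, -0.1755)  len=1.5743
  (v7,v12,v8) [++-] → (0.176036, 1.29572, -0.1755)–(0.4499, 1.3847, -0.1755)  len=0.2880
  (v8,v12,v13) [-+-] → (0.176036, 1.29572, -0.1755)–(-1.1779, 0.8558, -0.1755)  len=1.4236
  (v9,v14,v5) [--+] → (-0.236031, 1.74582, -0.1755)–(0.662095, 2.03765, -0.1755)  len=0.9443
  (v5,v14,v10) [+-+] → (-0.236031, 1.74582, -0.1755)–(-1.73333, 1.25934, -0.1755)  len=1.5743
  (v12,v17,v13) [++-] → (-1.1779, 0.567837, -0.1755)–(-1.1779, 0.8558, -0.1755)  len=0.2880
  (v13,v17,v18) [-+-] → (-1.1779, 0.567837, -0.1755)–(-1.1779, -0.8558, -0.1755)  len=1.4236
  (v14,v19,v10) [--+] → (-1.73333, 0.315006, -0.1755)–(-1.73333, 1.25934, -0.1755)  len=0.9443
  (v10,v19,v15) [+-+] → (-1.73333, 0.315006, -0.1755)–(-1.73333, -1.25934, -0.1755)  len=1.5743
  (v17,v22,v18) [++-] → (-0.904036, -0.944783, -0.1755)–(-1.1779, -0.8558, -0.1755)  len=0.2880
  (v18,v22,v23) [-+-] → (-0.904036, -0.944783, -0.1755)–(0.4499, -1.3847, -0.1755)  len=1.4236
  (v19,v24,v15) [--+] → (-0.835207, -1.55117, -0.1755)–(-1.73333, -1.25934, -0.1755)  len=0.9443
  (v15,v24,v20) [+-+] → (-0.835207, -1.55117, -0.1755)–(0.662095, -2.03765, -0.1755)  len=1.5743
  (v22,v2,v23) [++-] → (0.619151, -1.15174, -0.1755)–(0.4499, -1.3847, -0.1755)  len=0.2880
  (v23,v2,v3) [-+-] → (0.619151, -1.15174, -0.1755)–(1.4559, 0, -0.1755)  len=1.4236
  (v24,v4,v20) [--+] → (1.21717, -1.27365, -0.1755)–(0.662095, -2.03765, -0.1755)  len=0.9444
  (v20,v4,v0) [+-+] → (1.21717, -1.27365, -0.1755)–(2.14252, 0, -0.1755)  len=1.5743

Chained into 2 loop(s):
  loop 1: 10 segments, perimeter = 8.5579
  loop 2: 10 segments, perimeter = 12.5934
Total perimeter = 21.151


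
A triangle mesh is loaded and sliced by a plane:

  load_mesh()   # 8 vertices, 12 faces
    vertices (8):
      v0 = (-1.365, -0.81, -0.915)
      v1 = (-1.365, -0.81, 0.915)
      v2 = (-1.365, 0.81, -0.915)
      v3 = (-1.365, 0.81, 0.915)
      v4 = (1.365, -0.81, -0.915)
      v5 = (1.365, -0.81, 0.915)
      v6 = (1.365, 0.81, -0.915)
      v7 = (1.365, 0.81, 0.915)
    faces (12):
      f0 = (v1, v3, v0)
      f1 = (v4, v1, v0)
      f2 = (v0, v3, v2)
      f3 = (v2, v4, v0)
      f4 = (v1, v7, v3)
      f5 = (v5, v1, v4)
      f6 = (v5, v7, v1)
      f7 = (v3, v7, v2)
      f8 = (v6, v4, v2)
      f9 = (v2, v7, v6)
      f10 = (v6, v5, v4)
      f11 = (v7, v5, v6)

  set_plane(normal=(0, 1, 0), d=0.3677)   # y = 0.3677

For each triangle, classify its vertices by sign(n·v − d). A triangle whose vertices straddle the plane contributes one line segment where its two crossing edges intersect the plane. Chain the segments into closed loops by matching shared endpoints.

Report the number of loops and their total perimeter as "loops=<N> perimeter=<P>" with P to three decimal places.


loops=1 perimeter=9.120

Straddling triangles (8 of 12):
  (v1,v3,v0) [-+-] → (-1.365, 0.3677, 0.915)–(-1.365, 0.3677, 0.415365)  len=0.4996
  (v0,v3,v2) [-++] → (-1.365, 0.3677, 0.415365)–(-1.365, 0.3677, -0.915)  len=1.3304
  (v2,v4,v0) [+--] → (-0.619643, 0.3677, -0.915)–(-1.365, 0.3677, -0.915)  len=0.7454
  (v1,v7,v3) [-++] → (0.619643, 0.3677, 0.915)–(-1.365, 0.3677, 0.915)  len=1.9846
  (v5,v7,v1) [-+-] → (1.365, 0.3677, 0.915)–(0.619643, 0.3677, 0.915)  len=0.7454
  (v6,v4,v2) [+-+] → (1.365, 0.3677, -0.915)–(-0.619643, 0.3677, -0.915)  len=1.9846
  (v6,v5,v4) [+--] → (1.365, 0.3677, -0.415365)–(1.365, 0.3677, -0.915)  len=0.4996
  (v7,v5,v6) [+-+] → (1.365, 0.3677, 0.915)–(1.365, 0.3677, -0.415365)  len=1.3304

Chained into 1 loop(s):
  loop 1: 8 segments, perimeter = 9.1200
Total perimeter = 9.120


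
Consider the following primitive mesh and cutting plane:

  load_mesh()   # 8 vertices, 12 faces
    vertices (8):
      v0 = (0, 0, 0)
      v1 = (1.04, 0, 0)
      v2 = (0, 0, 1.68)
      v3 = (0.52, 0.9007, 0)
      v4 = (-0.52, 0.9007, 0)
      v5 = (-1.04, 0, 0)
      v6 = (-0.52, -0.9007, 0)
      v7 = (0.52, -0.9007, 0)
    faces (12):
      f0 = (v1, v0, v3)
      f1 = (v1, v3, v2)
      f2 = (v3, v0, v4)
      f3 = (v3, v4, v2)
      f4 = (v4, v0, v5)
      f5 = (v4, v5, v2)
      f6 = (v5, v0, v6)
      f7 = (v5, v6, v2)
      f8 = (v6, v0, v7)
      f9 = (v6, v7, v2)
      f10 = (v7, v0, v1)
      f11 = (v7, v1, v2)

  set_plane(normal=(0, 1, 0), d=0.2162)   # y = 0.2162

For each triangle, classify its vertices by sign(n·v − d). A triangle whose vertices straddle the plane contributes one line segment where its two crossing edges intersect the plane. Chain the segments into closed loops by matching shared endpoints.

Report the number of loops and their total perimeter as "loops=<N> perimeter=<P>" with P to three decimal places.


loops=1 perimeter=5.083

Straddling triangles (6 of 12):
  (v1,v0,v3) [--+] → (0.124818, 0.2162, 0)–(0.915182, 0.2162, 0)  len=0.7904
  (v1,v3,v2) [-+-] → (0.915182, 0.2162, 0)–(0.124818, 0.2162, 1.27674)  len=1.5016
  (v3,v0,v4) [+-+] → (0.124818, 0.2162, 0)–(-0.124818, 0.2162, 0)  len=0.2496
  (v3,v4,v2) [++-] → (-0.124818, 0.2162, 1.27674)–(0.124818, 0.2162, 1.27674)  len=0.2496
  (v4,v0,v5) [+--] → (-0.124818, 0.2162, 0)–(-0.915182, 0.2162, 0)  len=0.7904
  (v4,v5,v2) [+--] → (-0.915182, 0.2162, 0)–(-0.124818, 0.2162, 1.27674)  len=1.5016

Chained into 1 loop(s):
  loop 1: 6 segments, perimeter = 5.0832
Total perimeter = 5.083


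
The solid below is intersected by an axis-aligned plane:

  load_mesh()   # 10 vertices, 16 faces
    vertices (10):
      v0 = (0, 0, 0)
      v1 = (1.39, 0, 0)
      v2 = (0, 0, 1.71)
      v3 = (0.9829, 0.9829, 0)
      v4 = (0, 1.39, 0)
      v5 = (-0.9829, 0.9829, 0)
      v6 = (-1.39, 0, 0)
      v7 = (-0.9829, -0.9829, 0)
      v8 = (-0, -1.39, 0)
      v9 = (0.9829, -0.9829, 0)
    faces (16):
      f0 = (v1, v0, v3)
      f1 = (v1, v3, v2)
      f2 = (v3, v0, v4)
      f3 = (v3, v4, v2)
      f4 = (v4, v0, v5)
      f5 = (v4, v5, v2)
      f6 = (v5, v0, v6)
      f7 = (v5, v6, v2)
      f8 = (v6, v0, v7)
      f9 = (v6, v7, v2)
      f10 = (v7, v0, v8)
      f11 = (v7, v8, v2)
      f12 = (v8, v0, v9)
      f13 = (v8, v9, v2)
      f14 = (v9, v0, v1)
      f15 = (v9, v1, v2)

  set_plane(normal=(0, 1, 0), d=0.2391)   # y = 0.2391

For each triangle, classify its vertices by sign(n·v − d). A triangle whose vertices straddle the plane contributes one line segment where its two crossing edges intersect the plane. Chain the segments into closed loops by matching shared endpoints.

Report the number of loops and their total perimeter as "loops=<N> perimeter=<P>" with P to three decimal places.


loops=1 perimeter=6.454

Straddling triangles (8 of 16):
  (v1,v0,v3) [--+] → (0.2391, 0.2391, 0)–(1.29097, 0.2391, 0)  len=1.0519
  (v1,v3,v2) [-+-] → (1.29097, 0.2391, 0)–(0.2391, 0.2391, 1.29403)  len=1.6676
  (v3,v0,v4) [+-+] → (0.2391, 0.2391, 0)–(0, 0.2391, 0)  len=0.2391
  (v3,v4,v2) [++-] → (0, 0.2391, 1.41586)–(0.2391, 0.2391, 1.29403)  len=0.2683
  (v4,v0,v5) [+-+] → (0, 0.2391, 0)–(-0.2391, 0.2391, 0)  len=0.2391
  (v4,v5,v2) [++-] → (-0.2391, 0.2391, 1.29403)–(0, 0.2391, 1.41586)  len=0.2683
  (v5,v0,v6) [+--] → (-0.2391, 0.2391, 0)–(-1.29097, 0.2391, 0)  len=1.0519
  (v5,v6,v2) [+--] → (-1.29097, 0.2391, 0)–(-0.2391, 0.2391, 1.29403)  len=1.6676

Chained into 1 loop(s):
  loop 1: 8 segments, perimeter = 6.4539
Total perimeter = 6.454


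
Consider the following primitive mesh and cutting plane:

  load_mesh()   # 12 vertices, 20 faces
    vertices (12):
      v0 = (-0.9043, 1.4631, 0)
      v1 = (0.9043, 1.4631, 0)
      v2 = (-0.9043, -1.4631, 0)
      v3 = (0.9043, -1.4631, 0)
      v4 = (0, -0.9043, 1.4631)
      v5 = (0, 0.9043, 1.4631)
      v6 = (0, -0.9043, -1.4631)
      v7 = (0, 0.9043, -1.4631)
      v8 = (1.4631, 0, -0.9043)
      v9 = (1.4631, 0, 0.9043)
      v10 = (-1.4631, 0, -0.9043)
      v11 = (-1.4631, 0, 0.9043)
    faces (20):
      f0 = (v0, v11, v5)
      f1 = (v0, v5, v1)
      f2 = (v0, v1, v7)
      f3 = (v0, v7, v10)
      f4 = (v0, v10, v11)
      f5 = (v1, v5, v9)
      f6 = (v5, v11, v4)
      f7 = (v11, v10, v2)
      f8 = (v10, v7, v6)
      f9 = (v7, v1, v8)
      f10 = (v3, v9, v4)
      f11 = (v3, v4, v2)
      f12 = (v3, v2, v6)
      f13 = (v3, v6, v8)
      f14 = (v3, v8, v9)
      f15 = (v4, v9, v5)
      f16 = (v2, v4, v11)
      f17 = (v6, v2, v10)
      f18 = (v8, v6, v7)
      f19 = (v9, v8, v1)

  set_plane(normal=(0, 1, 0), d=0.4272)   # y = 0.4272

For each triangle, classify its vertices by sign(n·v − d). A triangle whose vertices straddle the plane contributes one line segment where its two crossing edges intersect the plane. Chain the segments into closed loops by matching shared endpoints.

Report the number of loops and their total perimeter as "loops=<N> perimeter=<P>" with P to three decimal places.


Straddling triangles (10 of 20):
  (v0,v11,v5) [+-+] → (-1.29994, 0.4272, 0.64026)–(-0.771918, 0.4272, 1.16828)  len=0.7467
  (v0,v7,v10) [++-] → (-0.771918, 0.4272, -1.16828)–(-1.29994, 0.4272, -0.64026)  len=0.7467
  (v0,v10,v11) [+--] → (-1.29994, 0.4272, -0.64026)–(-1.29994, 0.4272, 0.64026)  len=1.2805
  (v1,v5,v9) [++-] → (0.771918, 0.4272, 1.16828)–(1.29994, 0.4272, 0.64026)  len=0.7467
  (v5,v11,v4) [+--] → (-0.771918, 0.4272, 1.16828)–(0, 0.4272, 1.4631)  len=0.8263
  (v10,v7,v6) [-+-] → (-0.771918, 0.4272, -1.16828)–(0, 0.4272, -1.4631)  len=0.8263
  (v7,v1,v8) [++-] → (1.29994, 0.4272, -0.64026)–(0.771918, 0.4272, -1.16828)  len=0.7467
  (v4,v9,v5) [--+] → (0.771918, 0.4272, 1.16828)–(0, 0.4272, 1.4631)  len=0.8263
  (v8,v6,v7) [--+] → (0, 0.4272, -1.4631)–(0.771918, 0.4272, -1.16828)  len=0.8263
  (v9,v8,v1) [--+] → (1.29994, 0.4272, -0.64026)–(1.29994, 0.4272, 0.64026)  len=1.2805

Chained into 1 loop(s):
  loop 1: 10 segments, perimeter = 8.8532
Total perimeter = 8.853

loops=1 perimeter=8.853


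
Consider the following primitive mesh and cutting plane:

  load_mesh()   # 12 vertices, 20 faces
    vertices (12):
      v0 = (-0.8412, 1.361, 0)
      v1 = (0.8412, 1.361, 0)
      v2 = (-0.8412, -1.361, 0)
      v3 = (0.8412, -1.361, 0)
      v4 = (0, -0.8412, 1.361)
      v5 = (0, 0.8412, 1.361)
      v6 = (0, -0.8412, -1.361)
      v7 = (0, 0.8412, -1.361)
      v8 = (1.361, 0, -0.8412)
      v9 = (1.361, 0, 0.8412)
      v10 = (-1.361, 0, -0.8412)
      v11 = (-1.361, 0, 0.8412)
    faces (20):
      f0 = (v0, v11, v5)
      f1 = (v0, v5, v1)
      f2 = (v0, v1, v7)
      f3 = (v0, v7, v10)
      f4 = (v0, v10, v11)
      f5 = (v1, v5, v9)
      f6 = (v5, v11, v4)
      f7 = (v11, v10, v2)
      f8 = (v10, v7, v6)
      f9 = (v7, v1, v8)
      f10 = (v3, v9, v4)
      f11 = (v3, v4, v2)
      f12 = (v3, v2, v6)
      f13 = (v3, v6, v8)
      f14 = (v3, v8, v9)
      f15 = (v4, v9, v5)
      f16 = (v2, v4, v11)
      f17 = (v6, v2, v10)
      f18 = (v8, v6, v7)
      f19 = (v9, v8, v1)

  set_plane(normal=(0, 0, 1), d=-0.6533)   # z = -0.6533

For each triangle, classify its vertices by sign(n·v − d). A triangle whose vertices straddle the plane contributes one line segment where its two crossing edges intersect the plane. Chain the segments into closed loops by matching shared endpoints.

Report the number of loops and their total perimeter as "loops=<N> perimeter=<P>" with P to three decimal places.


loops=1 perimeter=7.619

Straddling triangles (10 of 20):
  (v0,v1,v7) [++-] → (0.437412, 1.11149, -0.6533)–(-0.437412, 1.11149, -0.6533)  len=0.8748
  (v0,v7,v10) [+--] → (-0.437412, 1.11149, -0.6533)–(-1.24489, 0.304008, -0.6533)  len=1.1419
  (v0,v10,v11) [+-+] → (-1.24489, 0.304008, -0.6533)–(-1.361, 0, -0.6533)  len=0.3254
  (v11,v10,v2) [+-+] → (-1.361, 0, -0.6533)–(-1.24489, -0.304008, -0.6533)  len=0.3254
  (v7,v1,v8) [-+-] → (0.437412, 1.11149, -0.6533)–(1.24489, 0.304008, -0.6533)  len=1.1419
  (v3,v2,v6) [++-] → (-0.437412, -1.11149, -0.6533)–(0.437412, -1.11149, -0.6533)  len=0.8748
  (v3,v6,v8) [+--] → (0.437412, -1.11149, -0.6533)–(1.24489, -0.304008, -0.6533)  len=1.1419
  (v3,v8,v9) [+-+] → (1.24489, -0.304008, -0.6533)–(1.361, 0, -0.6533)  len=0.3254
  (v6,v2,v10) [-+-] → (-0.437412, -1.11149, -0.6533)–(-1.24489, -0.304008, -0.6533)  len=1.1419
  (v9,v8,v1) [+-+] → (1.361, 0, -0.6533)–(1.24489, 0.304008, -0.6533)  len=0.3254

Chained into 1 loop(s):
  loop 1: 10 segments, perimeter = 7.6191
Total perimeter = 7.619


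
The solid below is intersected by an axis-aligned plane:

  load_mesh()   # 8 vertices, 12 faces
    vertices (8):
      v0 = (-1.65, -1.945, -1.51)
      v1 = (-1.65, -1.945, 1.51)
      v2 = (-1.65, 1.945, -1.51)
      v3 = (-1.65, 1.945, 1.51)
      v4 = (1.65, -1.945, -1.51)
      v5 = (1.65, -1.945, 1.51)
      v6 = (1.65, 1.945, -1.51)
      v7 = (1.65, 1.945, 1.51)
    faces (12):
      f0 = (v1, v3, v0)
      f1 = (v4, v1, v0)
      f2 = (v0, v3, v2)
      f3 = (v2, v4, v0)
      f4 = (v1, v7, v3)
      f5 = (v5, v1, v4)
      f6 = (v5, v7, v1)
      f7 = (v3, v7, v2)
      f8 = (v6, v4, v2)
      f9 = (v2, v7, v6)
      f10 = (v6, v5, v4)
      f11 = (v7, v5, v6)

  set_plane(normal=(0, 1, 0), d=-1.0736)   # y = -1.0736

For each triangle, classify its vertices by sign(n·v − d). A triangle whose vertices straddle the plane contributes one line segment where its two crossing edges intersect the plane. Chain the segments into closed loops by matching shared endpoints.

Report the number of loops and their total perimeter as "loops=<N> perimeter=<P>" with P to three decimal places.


loops=1 perimeter=12.640

Straddling triangles (8 of 12):
  (v1,v3,v0) [-+-] → (-1.65, -1.0736, 1.51)–(-1.65, -1.0736, -0.833489)  len=2.3435
  (v0,v3,v2) [-++] → (-1.65, -1.0736, -0.833489)–(-1.65, -1.0736, -1.51)  len=0.6765
  (v2,v4,v0) [+--] → (0.910766, -1.0736, -1.51)–(-1.65, -1.0736, -1.51)  len=2.5608
  (v1,v7,v3) [-++] → (-0.910766, -1.0736, 1.51)–(-1.65, -1.0736, 1.51)  len=0.7392
  (v5,v7,v1) [-+-] → (1.65, -1.0736, 1.51)–(-0.910766, -1.0736, 1.51)  len=2.5608
  (v6,v4,v2) [+-+] → (1.65, -1.0736, -1.51)–(0.910766, -1.0736, -1.51)  len=0.7392
  (v6,v5,v4) [+--] → (1.65, -1.0736, 0.833489)–(1.65, -1.0736, -1.51)  len=2.3435
  (v7,v5,v6) [+-+] → (1.65, -1.0736, 1.51)–(1.65, -1.0736, 0.833489)  len=0.6765

Chained into 1 loop(s):
  loop 1: 8 segments, perimeter = 12.6400
Total perimeter = 12.640
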